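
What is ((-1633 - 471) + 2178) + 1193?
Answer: 1267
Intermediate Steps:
((-1633 - 471) + 2178) + 1193 = (-2104 + 2178) + 1193 = 74 + 1193 = 1267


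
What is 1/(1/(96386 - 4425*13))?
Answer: 38861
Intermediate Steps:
1/(1/(96386 - 4425*13)) = 1/(1/(96386 - 57525)) = 1/(1/38861) = 38861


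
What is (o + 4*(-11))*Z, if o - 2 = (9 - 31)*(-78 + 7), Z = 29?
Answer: 44080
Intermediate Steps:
o = 1564 (o = 2 + (9 - 31)*(-78 + 7) = 2 - 22*(-71) = 2 + 1562 = 1564)
(o + 4*(-11))*Z = (1564 + 4*(-11))*29 = (1564 - 44)*29 = 1520*29 = 44080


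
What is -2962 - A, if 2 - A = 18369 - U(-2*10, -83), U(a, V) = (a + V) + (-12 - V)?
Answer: 15437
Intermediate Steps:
U(a, V) = -12 + a (U(a, V) = (V + a) + (-12 - V) = -12 + a)
A = -18399 (A = 2 - (18369 - (-12 - 2*10)) = 2 - (18369 - (-12 - 20)) = 2 - (18369 - 1*(-32)) = 2 - (18369 + 32) = 2 - 1*18401 = 2 - 18401 = -18399)
-2962 - A = -2962 - 1*(-18399) = -2962 + 18399 = 15437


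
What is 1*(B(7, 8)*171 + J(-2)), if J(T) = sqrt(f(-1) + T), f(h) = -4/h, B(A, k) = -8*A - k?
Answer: -10944 + sqrt(2) ≈ -10943.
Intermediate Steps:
B(A, k) = -k - 8*A
J(T) = sqrt(4 + T) (J(T) = sqrt(-4/(-1) + T) = sqrt(-4*(-1) + T) = sqrt(4 + T))
1*(B(7, 8)*171 + J(-2)) = 1*((-1*8 - 8*7)*171 + sqrt(4 - 2)) = 1*((-8 - 56)*171 + sqrt(2)) = 1*(-64*171 + sqrt(2)) = 1*(-10944 + sqrt(2)) = -10944 + sqrt(2)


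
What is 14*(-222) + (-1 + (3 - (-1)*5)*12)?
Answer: -3013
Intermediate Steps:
14*(-222) + (-1 + (3 - (-1)*5)*12) = -3108 + (-1 + (3 - 1*(-5))*12) = -3108 + (-1 + (3 + 5)*12) = -3108 + (-1 + 8*12) = -3108 + (-1 + 96) = -3108 + 95 = -3013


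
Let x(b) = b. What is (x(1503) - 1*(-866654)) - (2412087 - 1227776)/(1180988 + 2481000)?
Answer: 3179179331805/3661988 ≈ 8.6816e+5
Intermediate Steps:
(x(1503) - 1*(-866654)) - (2412087 - 1227776)/(1180988 + 2481000) = (1503 - 1*(-866654)) - (2412087 - 1227776)/(1180988 + 2481000) = (1503 + 866654) - 1184311/3661988 = 868157 - 1184311/3661988 = 3179179331805/3661988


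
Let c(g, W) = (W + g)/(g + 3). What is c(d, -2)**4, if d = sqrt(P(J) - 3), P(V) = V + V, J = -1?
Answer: (2 - I*sqrt(5))**4/(3 + I*sqrt(5))**4 ≈ 0.38723 + 0.14435*I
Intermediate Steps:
P(V) = 2*V
d = I*sqrt(5) (d = sqrt(2*(-1) - 3) = sqrt(-2 - 3) = sqrt(-5) = I*sqrt(5) ≈ 2.2361*I)
c(g, W) = (W + g)/(3 + g)
c(d, -2)**4 = ((-2 + I*sqrt(5))/(3 + I*sqrt(5)))**4 = (-2 + I*sqrt(5))**4/(3 + I*sqrt(5))**4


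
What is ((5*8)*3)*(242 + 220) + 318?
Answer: 55758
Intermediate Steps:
((5*8)*3)*(242 + 220) + 318 = (40*3)*462 + 318 = 120*462 + 318 = 55440 + 318 = 55758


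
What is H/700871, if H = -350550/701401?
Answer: -350550/491591620271 ≈ -7.1309e-7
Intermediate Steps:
H = -350550/701401 (H = -350550*1/701401 = -350550/701401 ≈ -0.49979)
H/700871 = -350550/701401/700871 = -350550/701401*1/700871 = -350550/491591620271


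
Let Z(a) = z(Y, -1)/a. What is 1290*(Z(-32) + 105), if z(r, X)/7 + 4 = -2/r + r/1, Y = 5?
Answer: 2164491/16 ≈ 1.3528e+5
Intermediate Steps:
z(r, X) = -28 - 14/r + 7*r (z(r, X) = -28 + 7*(-2/r + r/1) = -28 + 7*(-2/r + r*1) = -28 + 7*(-2/r + r) = -28 + 7*(r - 2/r) = -28 + (-14/r + 7*r) = -28 - 14/r + 7*r)
Z(a) = 21/(5*a) (Z(a) = (-28 - 14/5 + 7*5)/a = (-28 - 14*⅕ + 35)/a = (-28 - 14/5 + 35)/a = 21/(5*a))
1290*(Z(-32) + 105) = 1290*((21/5)/(-32) + 105) = 1290*((21/5)*(-1/32) + 105) = 1290*(-21/160 + 105) = 1290*(16779/160) = 2164491/16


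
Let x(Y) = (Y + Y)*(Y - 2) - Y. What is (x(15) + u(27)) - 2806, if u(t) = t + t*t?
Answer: -1675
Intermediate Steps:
u(t) = t + t**2
x(Y) = -Y + 2*Y*(-2 + Y) (x(Y) = (2*Y)*(-2 + Y) - Y = 2*Y*(-2 + Y) - Y = -Y + 2*Y*(-2 + Y))
(x(15) + u(27)) - 2806 = (15*(-5 + 2*15) + 27*(1 + 27)) - 2806 = (15*(-5 + 30) + 27*28) - 2806 = (15*25 + 756) - 2806 = (375 + 756) - 2806 = 1131 - 2806 = -1675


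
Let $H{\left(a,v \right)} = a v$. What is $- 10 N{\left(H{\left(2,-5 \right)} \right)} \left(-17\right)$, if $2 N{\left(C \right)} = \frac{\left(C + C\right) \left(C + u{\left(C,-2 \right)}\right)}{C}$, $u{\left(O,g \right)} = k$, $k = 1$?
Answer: $-1530$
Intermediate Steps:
$u{\left(O,g \right)} = 1$
$N{\left(C \right)} = 1 + C$ ($N{\left(C \right)} = \frac{\left(C + C\right) \left(C + 1\right) \frac{1}{C}}{2} = \frac{2 C \left(1 + C\right) \frac{1}{C}}{2} = \frac{2 + 2 C}{2} = 1 + C$)
$- 10 N{\left(H{\left(2,-5 \right)} \right)} \left(-17\right) = - 10 \left(1 + 2 \left(-5\right)\right) \left(-17\right) = - 10 \left(1 - 10\right) \left(-17\right) = \left(-10\right) \left(-9\right) \left(-17\right) = 90 \left(-17\right) = -1530$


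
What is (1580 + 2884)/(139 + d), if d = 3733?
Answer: 279/242 ≈ 1.1529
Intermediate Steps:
(1580 + 2884)/(139 + d) = (1580 + 2884)/(139 + 3733) = 4464/3872 = 4464*(1/3872) = 279/242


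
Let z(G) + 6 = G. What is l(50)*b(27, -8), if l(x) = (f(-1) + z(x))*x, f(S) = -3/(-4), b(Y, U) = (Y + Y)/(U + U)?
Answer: -120825/16 ≈ -7551.6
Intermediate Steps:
z(G) = -6 + G
b(Y, U) = Y/U (b(Y, U) = (2*Y)/((2*U)) = (2*Y)*(1/(2*U)) = Y/U)
f(S) = ¾ (f(S) = -3*(-¼) = ¾)
l(x) = x*(-21/4 + x) (l(x) = (¾ + (-6 + x))*x = (-21/4 + x)*x = x*(-21/4 + x))
l(50)*b(27, -8) = ((¼)*50*(-21 + 4*50))*(27/(-8)) = ((¼)*50*(-21 + 200))*(27*(-⅛)) = ((¼)*50*179)*(-27/8) = (4475/2)*(-27/8) = -120825/16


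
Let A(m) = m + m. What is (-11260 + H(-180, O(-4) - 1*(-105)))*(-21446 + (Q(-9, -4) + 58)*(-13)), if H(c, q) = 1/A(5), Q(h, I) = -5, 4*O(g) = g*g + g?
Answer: 498475773/2 ≈ 2.4924e+8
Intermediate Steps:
A(m) = 2*m
O(g) = g/4 + g**2/4 (O(g) = (g*g + g)/4 = (g**2 + g)/4 = (g + g**2)/4 = g/4 + g**2/4)
H(c, q) = 1/10 (H(c, q) = 1/(2*5) = 1/10)
(-11260 + H(-180, O(-4) - 1*(-105)))*(-21446 + (Q(-9, -4) + 58)*(-13)) = (-11260 + 1/10)*(-21446 + (-5 + 58)*(-13)) = -112599*(-21446 + 53*(-13))/10 = -112599*(-21446 - 689)/10 = -112599/10*(-22135) = 498475773/2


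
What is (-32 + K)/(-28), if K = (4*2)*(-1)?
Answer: 10/7 ≈ 1.4286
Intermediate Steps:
K = -8 (K = 8*(-1) = -8)
(-32 + K)/(-28) = (-32 - 8)/(-28) = -40*(-1/28) = 10/7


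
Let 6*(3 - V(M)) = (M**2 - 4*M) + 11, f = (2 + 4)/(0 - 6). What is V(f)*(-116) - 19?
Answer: -173/3 ≈ -57.667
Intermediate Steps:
f = -1 (f = 6/(-6) = 6*(-1/6) = -1)
V(M) = 7/6 - M**2/6 + 2*M/3 (V(M) = 3 - ((M**2 - 4*M) + 11)/6 = 3 - (11 + M**2 - 4*M)/6 = 3 + (-11/6 - M**2/6 + 2*M/3) = 7/6 - M**2/6 + 2*M/3)
V(f)*(-116) - 19 = (7/6 - 1/6*(-1)**2 + (2/3)*(-1))*(-116) - 19 = (7/6 - 1/6*1 - 2/3)*(-116) - 19 = (7/6 - 1/6 - 2/3)*(-116) - 19 = (1/3)*(-116) - 19 = -116/3 - 19 = -173/3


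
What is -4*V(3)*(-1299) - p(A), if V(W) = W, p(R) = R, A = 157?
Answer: 15431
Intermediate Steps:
-4*V(3)*(-1299) - p(A) = -4*3*(-1299) - 1*157 = -12*(-1299) - 157 = 15588 - 157 = 15431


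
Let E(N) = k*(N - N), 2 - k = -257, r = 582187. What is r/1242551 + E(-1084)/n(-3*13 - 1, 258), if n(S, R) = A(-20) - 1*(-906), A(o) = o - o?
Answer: 582187/1242551 ≈ 0.46854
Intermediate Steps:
k = 259 (k = 2 - 1*(-257) = 2 + 257 = 259)
A(o) = 0
E(N) = 0 (E(N) = 259*(N - N) = 259*0 = 0)
n(S, R) = 906 (n(S, R) = 0 - 1*(-906) = 0 + 906 = 906)
r/1242551 + E(-1084)/n(-3*13 - 1, 258) = 582187/1242551 + 0/906 = 582187*(1/1242551) + 0*(1/906) = 582187/1242551 + 0 = 582187/1242551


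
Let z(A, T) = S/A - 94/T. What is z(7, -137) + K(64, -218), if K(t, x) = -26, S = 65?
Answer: -15371/959 ≈ -16.028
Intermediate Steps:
z(A, T) = -94/T + 65/A (z(A, T) = 65/A - 94/T = -94/T + 65/A)
z(7, -137) + K(64, -218) = (-94/(-137) + 65/7) - 26 = (-94*(-1/137) + 65*(⅐)) - 26 = (94/137 + 65/7) - 26 = 9563/959 - 26 = -15371/959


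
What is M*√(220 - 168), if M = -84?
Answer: -168*√13 ≈ -605.73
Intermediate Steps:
M*√(220 - 168) = -84*√(220 - 168) = -168*√13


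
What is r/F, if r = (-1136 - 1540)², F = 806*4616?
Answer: 447561/232531 ≈ 1.9247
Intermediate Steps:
F = 3720496
r = 7160976 (r = (-2676)² = 7160976)
r/F = 7160976/3720496 = 7160976*(1/3720496) = 447561/232531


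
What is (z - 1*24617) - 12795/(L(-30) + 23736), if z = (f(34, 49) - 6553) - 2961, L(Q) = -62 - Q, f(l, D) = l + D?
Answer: -807086587/23704 ≈ -34049.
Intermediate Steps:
f(l, D) = D + l
z = -9431 (z = ((49 + 34) - 6553) - 2961 = (83 - 6553) - 2961 = -6470 - 2961 = -9431)
(z - 1*24617) - 12795/(L(-30) + 23736) = (-9431 - 1*24617) - 12795/((-62 - 1*(-30)) + 23736) = (-9431 - 24617) - 12795/((-62 + 30) + 23736) = -34048 - 12795/(-32 + 23736) = -34048 - 12795/23704 = -807086587/23704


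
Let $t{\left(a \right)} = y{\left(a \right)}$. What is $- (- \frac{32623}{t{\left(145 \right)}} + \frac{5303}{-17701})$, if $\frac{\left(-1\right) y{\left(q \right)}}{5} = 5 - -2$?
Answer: $- \frac{577274118}{619535} \approx -931.79$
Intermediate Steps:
$y{\left(q \right)} = -35$ ($y{\left(q \right)} = - 5 \left(5 - -2\right) = - 5 \left(5 + 2\right) = \left(-5\right) 7 = -35$)
$t{\left(a \right)} = -35$
$- (- \frac{32623}{t{\left(145 \right)}} + \frac{5303}{-17701}) = - (- \frac{32623}{-35} + \frac{5303}{-17701}) = - (\left(-32623\right) \left(- \frac{1}{35}\right) + 5303 \left(- \frac{1}{17701}\right)) = - (\frac{32623}{35} - \frac{5303}{17701}) = \left(-1\right) \frac{577274118}{619535} = - \frac{577274118}{619535}$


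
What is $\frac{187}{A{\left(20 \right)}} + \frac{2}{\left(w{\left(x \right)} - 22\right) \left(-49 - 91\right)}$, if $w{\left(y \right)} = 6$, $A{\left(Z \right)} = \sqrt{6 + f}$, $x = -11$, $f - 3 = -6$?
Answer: $\frac{1}{1120} + \frac{187 \sqrt{3}}{3} \approx 107.97$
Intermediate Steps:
$f = -3$ ($f = 3 - 6 = -3$)
$A{\left(Z \right)} = \sqrt{3}$ ($A{\left(Z \right)} = \sqrt{6 - 3} = \sqrt{3}$)
$\frac{187}{A{\left(20 \right)}} + \frac{2}{\left(w{\left(x \right)} - 22\right) \left(-49 - 91\right)} = \frac{187}{\sqrt{3}} + \frac{2}{\left(6 - 22\right) \left(-49 - 91\right)} = 187 \frac{\sqrt{3}}{3} + \frac{2}{\left(-16\right) \left(-140\right)} = \frac{187 \sqrt{3}}{3} + \frac{2}{2240} = \frac{187 \sqrt{3}}{3} + 2 \cdot \frac{1}{2240} = \frac{187 \sqrt{3}}{3} + \frac{1}{1120} = \frac{1}{1120} + \frac{187 \sqrt{3}}{3}$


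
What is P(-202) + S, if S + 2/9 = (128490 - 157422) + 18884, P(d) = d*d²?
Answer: -74272106/9 ≈ -8.2525e+6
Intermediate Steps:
P(d) = d³
S = -90434/9 (S = -2/9 + ((128490 - 157422) + 18884) = -2/9 + (-28932 + 18884) = -2/9 - 10048 = -90434/9 ≈ -10048.)
P(-202) + S = (-202)³ - 90434/9 = -8242408 - 90434/9 = -74272106/9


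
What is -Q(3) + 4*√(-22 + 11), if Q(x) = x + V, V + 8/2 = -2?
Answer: 3 + 4*I*√11 ≈ 3.0 + 13.266*I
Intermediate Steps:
V = -6 (V = -4 - 2 = -6)
Q(x) = -6 + x (Q(x) = x - 6 = -6 + x)
-Q(3) + 4*√(-22 + 11) = -(-6 + 3) + 4*√(-22 + 11) = -1*(-3) + 4*√(-11) = 3 + 4*(I*√11) = 3 + 4*I*√11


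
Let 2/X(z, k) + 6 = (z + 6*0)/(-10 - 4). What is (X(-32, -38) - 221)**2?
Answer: 8294400/169 ≈ 49079.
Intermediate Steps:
X(z, k) = 2/(-6 - z/14) (X(z, k) = 2/(-6 + (z + 6*0)/(-10 - 4)) = 2/(-6 + (z + 0)/(-14)) = 2/(-6 + z*(-1/14)) = 2/(-6 - z/14))
(X(-32, -38) - 221)**2 = (-28/(84 - 32) - 221)**2 = (-28/52 - 221)**2 = (-28*1/52 - 221)**2 = (-7/13 - 221)**2 = (-2880/13)**2 = 8294400/169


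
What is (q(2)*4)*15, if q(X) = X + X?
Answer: 240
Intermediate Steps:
q(X) = 2*X
(q(2)*4)*15 = ((2*2)*4)*15 = (4*4)*15 = 16*15 = 240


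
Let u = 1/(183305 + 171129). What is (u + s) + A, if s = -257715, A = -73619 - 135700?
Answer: -165532728755/354434 ≈ -4.6703e+5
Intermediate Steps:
A = -209319
u = 1/354434 ≈ 2.8214e-6
(u + s) + A = (1/354434 - 257715) - 209319 = -91342958309/354434 - 209319 = -165532728755/354434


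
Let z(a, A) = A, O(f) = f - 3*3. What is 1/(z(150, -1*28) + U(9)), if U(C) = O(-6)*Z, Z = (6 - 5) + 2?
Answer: -1/73 ≈ -0.013699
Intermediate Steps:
O(f) = -9 + f (O(f) = f - 9 = -9 + f)
Z = 3 (Z = 1 + 2 = 3)
U(C) = -45 (U(C) = (-9 - 6)*3 = -15*3 = -45)
1/(z(150, -1*28) + U(9)) = 1/(-1*28 - 45) = 1/(-28 - 45) = 1/(-73) = -1/73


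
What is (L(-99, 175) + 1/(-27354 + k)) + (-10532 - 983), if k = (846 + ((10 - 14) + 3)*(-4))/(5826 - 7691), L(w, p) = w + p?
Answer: -116714542441/10203212 ≈ -11439.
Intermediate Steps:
L(w, p) = p + w
k = -170/373 (k = (846 + (-4 + 3)*(-4))/(-1865) = (846 - 1*(-4))*(-1/1865) = (846 + 4)*(-1/1865) = 850*(-1/1865) = -170/373 ≈ -0.45576)
(L(-99, 175) + 1/(-27354 + k)) + (-10532 - 983) = ((175 - 99) + 1/(-27354 - 170/373)) + (-10532 - 983) = (76 + 1/(-10203212/373)) - 11515 = (76 - 373/10203212) - 11515 = 775443739/10203212 - 11515 = -116714542441/10203212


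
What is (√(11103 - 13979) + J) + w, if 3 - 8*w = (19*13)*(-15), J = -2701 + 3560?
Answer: 2645/2 + 2*I*√719 ≈ 1322.5 + 53.628*I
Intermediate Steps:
J = 859
w = 927/2 (w = 3/8 - 19*13*(-15)/8 = 3/8 - 247*(-15)/8 = 3/8 - ⅛*(-3705) = 3/8 + 3705/8 = 927/2 ≈ 463.50)
(√(11103 - 13979) + J) + w = (√(11103 - 13979) + 859) + 927/2 = (√(-2876) + 859) + 927/2 = (2*I*√719 + 859) + 927/2 = (859 + 2*I*√719) + 927/2 = 2645/2 + 2*I*√719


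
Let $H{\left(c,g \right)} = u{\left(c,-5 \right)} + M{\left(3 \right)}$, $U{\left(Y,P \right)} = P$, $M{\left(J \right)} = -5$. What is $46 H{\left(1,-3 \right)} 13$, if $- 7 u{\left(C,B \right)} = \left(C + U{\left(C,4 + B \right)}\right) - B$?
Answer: $- \frac{23920}{7} \approx -3417.1$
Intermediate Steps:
$u{\left(C,B \right)} = - \frac{4}{7} - \frac{C}{7}$ ($u{\left(C,B \right)} = - \frac{\left(C + \left(4 + B\right)\right) - B}{7} = - \frac{\left(4 + B + C\right) - B}{7} = - \frac{4 + C}{7} = - \frac{4}{7} - \frac{C}{7}$)
$H{\left(c,g \right)} = - \frac{39}{7} - \frac{c}{7}$ ($H{\left(c,g \right)} = \left(- \frac{4}{7} - \frac{c}{7}\right) - 5 = - \frac{39}{7} - \frac{c}{7}$)
$46 H{\left(1,-3 \right)} 13 = 46 \left(- \frac{39}{7} - \frac{1}{7}\right) 13 = 46 \left(- \frac{40}{7}\right) 13 = \left(- \frac{1840}{7}\right) 13 = - \frac{23920}{7}$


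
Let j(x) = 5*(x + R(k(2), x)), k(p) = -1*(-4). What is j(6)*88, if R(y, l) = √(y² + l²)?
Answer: 2640 + 880*√13 ≈ 5812.9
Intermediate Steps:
k(p) = 4
R(y, l) = √(l² + y²)
j(x) = 5*x + 5*√(16 + x²) (j(x) = 5*(x + √(x² + 4²)) = 5*(x + √(x² + 16)) = 5*(x + √(16 + x²)) = 5*x + 5*√(16 + x²))
j(6)*88 = (5*6 + 5*√(16 + 6²))*88 = (30 + 5*√(16 + 36))*88 = (30 + 5*√52)*88 = (30 + 5*(2*√13))*88 = (30 + 10*√13)*88 = 2640 + 880*√13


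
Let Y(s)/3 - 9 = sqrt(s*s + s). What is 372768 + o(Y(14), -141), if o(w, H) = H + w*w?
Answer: 375246 + 162*sqrt(210) ≈ 3.7759e+5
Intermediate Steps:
Y(s) = 27 + 3*sqrt(s + s**2) (Y(s) = 27 + 3*sqrt(s*s + s) = 27 + 3*sqrt(s**2 + s) = 27 + 3*sqrt(s + s**2))
o(w, H) = H + w**2
372768 + o(Y(14), -141) = 372768 + (-141 + (27 + 3*sqrt(14*(1 + 14)))**2) = 372768 + (-141 + (27 + 3*sqrt(14*15))**2) = 372768 + (-141 + (27 + 3*sqrt(210))**2) = 372627 + (27 + 3*sqrt(210))**2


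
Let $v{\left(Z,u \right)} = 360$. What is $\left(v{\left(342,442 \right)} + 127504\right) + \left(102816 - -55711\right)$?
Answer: $286391$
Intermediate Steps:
$\left(v{\left(342,442 \right)} + 127504\right) + \left(102816 - -55711\right) = \left(360 + 127504\right) + \left(102816 - -55711\right) = 127864 + \left(102816 + 55711\right) = 127864 + 158527 = 286391$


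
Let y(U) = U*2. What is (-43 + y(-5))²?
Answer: 2809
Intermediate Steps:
y(U) = 2*U
(-43 + y(-5))² = (-43 + 2*(-5))² = (-43 - 10)² = (-53)² = 2809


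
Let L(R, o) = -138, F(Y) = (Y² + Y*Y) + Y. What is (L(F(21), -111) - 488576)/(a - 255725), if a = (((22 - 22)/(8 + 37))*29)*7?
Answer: 488714/255725 ≈ 1.9111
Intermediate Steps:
F(Y) = Y + 2*Y² (F(Y) = (Y² + Y²) + Y = 2*Y² + Y = Y + 2*Y²)
a = 0 (a = ((0/45)*29)*7 = ((0*(1/45))*29)*7 = (0*29)*7 = 0*7 = 0)
(L(F(21), -111) - 488576)/(a - 255725) = (-138 - 488576)/(0 - 255725) = -488714/(-255725) = -488714*(-1/255725) = 488714/255725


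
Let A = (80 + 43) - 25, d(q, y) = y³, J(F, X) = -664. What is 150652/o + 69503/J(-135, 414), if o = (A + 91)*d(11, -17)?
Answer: -64637530099/616561848 ≈ -104.84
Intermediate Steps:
A = 98 (A = 123 - 25 = 98)
o = -928557 (o = (98 + 91)*(-17)³ = 189*(-4913) = -928557)
150652/o + 69503/J(-135, 414) = 150652/(-928557) + 69503/(-664) = 150652*(-1/928557) + 69503*(-1/664) = -150652/928557 - 69503/664 = -64637530099/616561848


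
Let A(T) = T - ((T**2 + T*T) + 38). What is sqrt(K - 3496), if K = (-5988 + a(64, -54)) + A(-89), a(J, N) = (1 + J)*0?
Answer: I*sqrt(25453) ≈ 159.54*I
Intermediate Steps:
a(J, N) = 0
A(T) = -38 + T - 2*T**2 (A(T) = T - ((T**2 + T**2) + 38) = T - (2*T**2 + 38) = T - (38 + 2*T**2) = T + (-38 - 2*T**2) = -38 + T - 2*T**2)
K = -21957 (K = (-5988 + 0) + (-38 - 89 - 2*(-89)**2) = -5988 + (-38 - 89 - 2*7921) = -5988 + (-38 - 89 - 15842) = -5988 - 15969 = -21957)
sqrt(K - 3496) = sqrt(-21957 - 3496) = sqrt(-25453) = I*sqrt(25453)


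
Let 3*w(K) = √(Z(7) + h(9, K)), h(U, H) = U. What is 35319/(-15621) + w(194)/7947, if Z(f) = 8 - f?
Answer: -11773/5207 + √10/23841 ≈ -2.2609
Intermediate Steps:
w(K) = √10/3 (w(K) = √((8 - 1*7) + 9)/3 = √((8 - 7) + 9)/3 = √(1 + 9)/3 = √10/3)
35319/(-15621) + w(194)/7947 = 35319/(-15621) + (√10/3)/7947 = 35319*(-1/15621) + (√10/3)*(1/7947) = -11773/5207 + √10/23841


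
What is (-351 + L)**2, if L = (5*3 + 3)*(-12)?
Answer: 321489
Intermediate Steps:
L = -216 (L = (15 + 3)*(-12) = 18*(-12) = -216)
(-351 + L)**2 = (-351 - 216)**2 = (-567)**2 = 321489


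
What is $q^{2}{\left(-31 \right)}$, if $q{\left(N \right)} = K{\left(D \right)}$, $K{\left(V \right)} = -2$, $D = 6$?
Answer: $4$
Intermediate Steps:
$q{\left(N \right)} = -2$
$q^{2}{\left(-31 \right)} = \left(-2\right)^{2} = 4$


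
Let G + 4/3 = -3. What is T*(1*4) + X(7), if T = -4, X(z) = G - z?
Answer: -82/3 ≈ -27.333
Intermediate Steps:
G = -13/3 (G = -4/3 - 3 = -13/3 ≈ -4.3333)
X(z) = -13/3 - z
T*(1*4) + X(7) = -4*4 + (-13/3 - 1*7) = -4*4 + (-13/3 - 7) = -16 - 34/3 = -82/3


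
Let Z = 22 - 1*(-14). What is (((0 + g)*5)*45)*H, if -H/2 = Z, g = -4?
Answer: 64800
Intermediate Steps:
Z = 36 (Z = 22 + 14 = 36)
H = -72 (H = -2*36 = -72)
(((0 + g)*5)*45)*H = (((0 - 4)*5)*45)*(-72) = (-4*5*45)*(-72) = -20*45*(-72) = -900*(-72) = 64800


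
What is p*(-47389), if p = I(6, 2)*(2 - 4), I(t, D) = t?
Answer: 568668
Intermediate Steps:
p = -12 (p = 6*(2 - 4) = 6*(-2) = -12)
p*(-47389) = -12*(-47389) = 568668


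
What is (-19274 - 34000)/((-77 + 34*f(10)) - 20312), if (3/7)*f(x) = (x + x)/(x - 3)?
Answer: 159822/60487 ≈ 2.6423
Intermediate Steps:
f(x) = 14*x/(3*(-3 + x)) (f(x) = 7*((x + x)/(x - 3))/3 = 7*((2*x)/(-3 + x))/3 = 7*(2*x/(-3 + x))/3 = 14*x/(3*(-3 + x)))
(-19274 - 34000)/((-77 + 34*f(10)) - 20312) = (-19274 - 34000)/((-77 + 34*((14/3)*10/(-3 + 10))) - 20312) = -53274/((-77 + 34*((14/3)*10/7)) - 20312) = -53274/((-77 + 34*((14/3)*10*(1/7))) - 20312) = -53274/((-77 + 34*(20/3)) - 20312) = -53274/((-77 + 680/3) - 20312) = -53274/(449/3 - 20312) = -53274/(-60487/3) = -53274*(-3/60487) = 159822/60487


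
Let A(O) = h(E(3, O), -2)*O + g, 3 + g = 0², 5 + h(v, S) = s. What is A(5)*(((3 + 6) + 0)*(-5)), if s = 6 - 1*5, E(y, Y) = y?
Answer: 1035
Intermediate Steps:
s = 1 (s = 6 - 5 = 1)
h(v, S) = -4 (h(v, S) = -5 + 1 = -4)
g = -3 (g = -3 + 0² = -3 + 0 = -3)
A(O) = -3 - 4*O (A(O) = -4*O - 3 = -3 - 4*O)
A(5)*(((3 + 6) + 0)*(-5)) = (-3 - 4*5)*(((3 + 6) + 0)*(-5)) = (-3 - 20)*((9 + 0)*(-5)) = -207*(-5) = -23*(-45) = 1035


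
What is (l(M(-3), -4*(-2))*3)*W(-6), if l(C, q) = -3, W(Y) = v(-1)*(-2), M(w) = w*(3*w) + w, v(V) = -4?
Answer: -72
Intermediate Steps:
M(w) = w + 3*w² (M(w) = 3*w² + w = w + 3*w²)
W(Y) = 8 (W(Y) = -4*(-2) = 8)
(l(M(-3), -4*(-2))*3)*W(-6) = -3*3*8 = -9*8 = -72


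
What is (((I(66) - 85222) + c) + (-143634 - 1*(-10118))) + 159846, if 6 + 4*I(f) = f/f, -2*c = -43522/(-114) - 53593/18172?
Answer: -122396113937/2071608 ≈ -59083.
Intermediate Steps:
c = -392386091/2071608 (c = -(-43522/(-114) - 53593/18172)/2 = -(-43522*(-1/114) - 53593*1/18172)/2 = -(21761/57 - 53593/18172)/2 = -½*392386091/1035804 = -392386091/2071608 ≈ -189.41)
I(f) = -5/4 (I(f) = -3/2 + (f/f)/4 = -3/2 + (¼)*1 = -3/2 + ¼ = -5/4)
(((I(66) - 85222) + c) + (-143634 - 1*(-10118))) + 159846 = (((-5/4 - 85222) - 392386091/2071608) + (-143634 - 1*(-10118))) + 159846 = ((-340893/4 - 392386091/2071608) + (-143634 + 10118)) + 159846 = (-176941552577/2071608 - 133516) + 159846 = -453534366305/2071608 + 159846 = -122396113937/2071608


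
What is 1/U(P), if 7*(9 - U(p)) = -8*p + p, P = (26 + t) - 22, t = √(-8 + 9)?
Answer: 1/14 ≈ 0.071429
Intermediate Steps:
t = 1 (t = √1 = 1)
P = 5 (P = (26 + 1) - 22 = 27 - 22 = 5)
U(p) = 9 + p (U(p) = 9 - (-8*p + p)/7 = 9 - (-1)*p = 9 + p)
1/U(P) = 1/(9 + 5) = 1/14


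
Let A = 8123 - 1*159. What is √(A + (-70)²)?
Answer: 8*√201 ≈ 113.42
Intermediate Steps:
A = 7964 (A = 8123 - 159 = 7964)
√(A + (-70)²) = √(7964 + (-70)²) = √(7964 + 4900) = √12864 = 8*√201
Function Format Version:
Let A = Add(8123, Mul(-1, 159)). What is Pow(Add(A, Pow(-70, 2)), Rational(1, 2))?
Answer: Mul(8, Pow(201, Rational(1, 2))) ≈ 113.42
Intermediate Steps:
A = 7964 (A = Add(8123, -159) = 7964)
Pow(Add(A, Pow(-70, 2)), Rational(1, 2)) = Pow(Add(7964, Pow(-70, 2)), Rational(1, 2)) = Pow(Add(7964, 4900), Rational(1, 2)) = Pow(12864, Rational(1, 2)) = Mul(8, Pow(201, Rational(1, 2)))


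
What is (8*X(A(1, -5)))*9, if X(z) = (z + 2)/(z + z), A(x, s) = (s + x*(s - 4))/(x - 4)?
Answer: 360/7 ≈ 51.429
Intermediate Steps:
A(x, s) = (s + x*(-4 + s))/(-4 + x)
X(z) = (2 + z)/(2*z) (X(z) = (2 + z)/((2*z)) = (2 + z)*(1/(2*z)) = (2 + z)/(2*z))
(8*X(A(1, -5)))*9 = (8*((2 + (-5 - 4*1 - 5*1)/(-4 + 1))/(2*(((-5 - 4*1 - 5*1)/(-4 + 1))))))*9 = (8*((2 + (-5 - 4 - 5)/(-3))/(2*(((-5 - 4 - 5)/(-3))))))*9 = (8*((2 - ⅓*(-14))/(2*((-⅓*(-14))))))*9 = (8*((2 + 14/3)/(2*(14/3))))*9 = (8*((½)*(3/14)*(20/3)))*9 = (8*(5/7))*9 = (40/7)*9 = 360/7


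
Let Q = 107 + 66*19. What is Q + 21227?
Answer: 22588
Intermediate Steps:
Q = 1361 (Q = 107 + 1254 = 1361)
Q + 21227 = 1361 + 21227 = 22588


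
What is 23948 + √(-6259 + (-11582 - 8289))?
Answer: 23948 + I*√26130 ≈ 23948.0 + 161.65*I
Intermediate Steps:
23948 + √(-6259 + (-11582 - 8289)) = 23948 + √(-6259 - 19871) = 23948 + √(-26130) = 23948 + I*√26130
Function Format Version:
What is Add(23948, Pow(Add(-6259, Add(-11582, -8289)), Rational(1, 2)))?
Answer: Add(23948, Mul(I, Pow(26130, Rational(1, 2)))) ≈ Add(23948., Mul(161.65, I))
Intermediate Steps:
Add(23948, Pow(Add(-6259, Add(-11582, -8289)), Rational(1, 2))) = Add(23948, Pow(Add(-6259, -19871), Rational(1, 2))) = Add(23948, Pow(-26130, Rational(1, 2))) = Add(23948, Mul(I, Pow(26130, Rational(1, 2))))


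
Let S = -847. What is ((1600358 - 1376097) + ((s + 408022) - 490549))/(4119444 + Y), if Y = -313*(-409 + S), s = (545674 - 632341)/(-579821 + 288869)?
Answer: 13745959145/437647282848 ≈ 0.031409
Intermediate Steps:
s = 28889/96984 (s = -86667/(-290952) = -86667*(-1/290952) = 28889/96984 ≈ 0.29787)
Y = 393128 (Y = -313*(-409 - 847) = -313*(-1256) = 393128)
((1600358 - 1376097) + ((s + 408022) - 490549))/(4119444 + Y) = ((1600358 - 1376097) + ((28889/96984 + 408022) - 490549))/(4119444 + 393128) = (224261 + (39571634537/96984 - 490549))/4512572 = (224261 - 8003769679/96984)*(1/4512572) = (13745959145/96984)*(1/4512572) = 13745959145/437647282848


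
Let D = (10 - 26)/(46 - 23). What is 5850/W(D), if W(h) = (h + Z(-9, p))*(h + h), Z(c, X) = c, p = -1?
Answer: 1547325/3568 ≈ 433.67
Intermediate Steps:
D = -16/23 ≈ -0.69565
W(h) = 2*h*(-9 + h) (W(h) = (h - 9)*(h + h) = (-9 + h)*(2*h) = 2*h*(-9 + h))
5850/W(D) = 5850/((2*(-16/23)*(-9 - 16/23))) = 5850/((2*(-16/23)*(-223/23))) = 5850/(7136/529) = 5850*(529/7136) = 1547325/3568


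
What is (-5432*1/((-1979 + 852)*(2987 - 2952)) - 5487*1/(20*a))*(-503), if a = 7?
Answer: 442792409/22540 ≈ 19645.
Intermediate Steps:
(-5432*1/((-1979 + 852)*(2987 - 2952)) - 5487*1/(20*a))*(-503) = (-5432*1/((-1979 + 852)*(2987 - 2952)) - 5487/((4*7)*5))*(-503) = (-5432/(35*(-1127)) - 5487/(28*5))*(-503) = (-5432/(-39445) - 5487/140)*(-503) = (-5432*(-1/39445) - 5487*1/140)*(-503) = (776/5635 - 5487/140)*(-503) = -880303/22540*(-503) = 442792409/22540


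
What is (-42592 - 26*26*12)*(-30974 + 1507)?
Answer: 1494094768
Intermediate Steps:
(-42592 - 26*26*12)*(-30974 + 1507) = (-42592 - 676*12)*(-29467) = (-42592 - 8112)*(-29467) = -50704*(-29467) = 1494094768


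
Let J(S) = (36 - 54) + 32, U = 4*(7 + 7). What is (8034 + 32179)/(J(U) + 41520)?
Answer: 40213/41534 ≈ 0.96819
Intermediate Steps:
U = 56 (U = 4*14 = 56)
J(S) = 14 (J(S) = -18 + 32 = 14)
(8034 + 32179)/(J(U) + 41520) = (8034 + 32179)/(14 + 41520) = 40213/41534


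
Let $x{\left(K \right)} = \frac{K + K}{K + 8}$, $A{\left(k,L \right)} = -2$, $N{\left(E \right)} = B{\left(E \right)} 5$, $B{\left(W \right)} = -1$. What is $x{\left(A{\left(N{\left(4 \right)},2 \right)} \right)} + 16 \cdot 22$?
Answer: $\frac{1054}{3} \approx 351.33$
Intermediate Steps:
$N{\left(E \right)} = -5$ ($N{\left(E \right)} = \left(-1\right) 5 = -5$)
$x{\left(K \right)} = \frac{2 K}{8 + K}$
$x{\left(A{\left(N{\left(4 \right)},2 \right)} \right)} + 16 \cdot 22 = 2 \left(-2\right) \frac{1}{8 - 2} + 16 \cdot 22 = 2 \left(-2\right) \frac{1}{6} + 352 = - \frac{2}{3} + 352 = \frac{1054}{3}$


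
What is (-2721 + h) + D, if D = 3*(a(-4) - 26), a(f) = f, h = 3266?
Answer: 455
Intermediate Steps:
D = -90 (D = 3*(-4 - 26) = 3*(-30) = -90)
(-2721 + h) + D = (-2721 + 3266) - 90 = 545 - 90 = 455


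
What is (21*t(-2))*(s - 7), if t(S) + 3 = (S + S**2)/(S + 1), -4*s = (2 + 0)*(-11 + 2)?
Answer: 525/2 ≈ 262.50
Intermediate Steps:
s = 9/2 (s = -(2 + 0)*(-11 + 2)/4 = -(-9)/2 = -1/4*(-18) = 9/2 ≈ 4.5000)
t(S) = -3 + (S + S**2)/(1 + S) (t(S) = -3 + (S + S**2)/(S + 1) = -3 + (S + S**2)/(1 + S))
(21*t(-2))*(s - 7) = (21*(-3 - 2))*(9/2 - 7) = (21*(-5))*(-5/2) = -105*(-5/2) = 525/2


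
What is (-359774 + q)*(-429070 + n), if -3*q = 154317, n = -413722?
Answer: 346567026696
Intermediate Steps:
q = -51439 (q = -⅓*154317 = -51439)
(-359774 + q)*(-429070 + n) = (-359774 - 51439)*(-429070 - 413722) = -411213*(-842792) = 346567026696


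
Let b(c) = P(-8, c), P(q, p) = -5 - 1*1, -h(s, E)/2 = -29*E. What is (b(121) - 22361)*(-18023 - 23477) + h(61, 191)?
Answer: 928241578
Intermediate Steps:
h(s, E) = 58*E (h(s, E) = -(-58)*E = 58*E)
P(q, p) = -6 (P(q, p) = -5 - 1 = -6)
b(c) = -6
(b(121) - 22361)*(-18023 - 23477) + h(61, 191) = (-6 - 22361)*(-18023 - 23477) + 58*191 = -22367*(-41500) + 11078 = 928230500 + 11078 = 928241578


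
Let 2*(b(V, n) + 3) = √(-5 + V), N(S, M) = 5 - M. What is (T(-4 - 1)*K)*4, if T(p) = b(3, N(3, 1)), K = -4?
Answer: 48 - 8*I*√2 ≈ 48.0 - 11.314*I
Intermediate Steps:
b(V, n) = -3 + √(-5 + V)/2
T(p) = -3 + I*√2/2 (T(p) = -3 + √(-5 + 3)/2 = -3 + √(-2)/2 = -3 + (I*√2)/2 = -3 + I*√2/2)
(T(-4 - 1)*K)*4 = ((-3 + I*√2/2)*(-4))*4 = (12 - 2*I*√2)*4 = 48 - 8*I*√2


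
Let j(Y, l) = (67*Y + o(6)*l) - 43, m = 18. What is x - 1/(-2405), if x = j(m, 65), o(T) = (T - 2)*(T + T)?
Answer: 10300616/2405 ≈ 4283.0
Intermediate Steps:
o(T) = 2*T*(-2 + T) (o(T) = (-2 + T)*(2*T) = 2*T*(-2 + T))
j(Y, l) = -43 + 48*l + 67*Y (j(Y, l) = (67*Y + (2*6*(-2 + 6))*l) - 43 = (67*Y + (2*6*4)*l) - 43 = (67*Y + 48*l) - 43 = (48*l + 67*Y) - 43 = -43 + 48*l + 67*Y)
x = 4283 (x = -43 + 48*65 + 67*18 = -43 + 3120 + 1206 = 4283)
x - 1/(-2405) = 4283 - 1/(-2405) = 4283 - 1*(-1/2405) = 4283 + 1/2405 = 10300616/2405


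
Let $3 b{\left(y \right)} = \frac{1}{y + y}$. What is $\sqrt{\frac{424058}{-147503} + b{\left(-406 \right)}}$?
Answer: $\frac{i \sqrt{92807419903701657}}{179658654} \approx 1.6957 i$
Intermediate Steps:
$b{\left(y \right)} = \frac{1}{6 y}$ ($b{\left(y \right)} = \frac{1}{3 \left(y + y\right)} = \frac{1}{3 \cdot 2 y} = \frac{\frac{1}{2} \frac{1}{y}}{3} = \frac{1}{6 y}$)
$\sqrt{\frac{424058}{-147503} + b{\left(-406 \right)}} = \sqrt{\frac{424058}{-147503} + \frac{1}{6 \left(-406\right)}} = \sqrt{424058 \left(- \frac{1}{147503}\right) + \frac{1}{6} \left(- \frac{1}{406}\right)} = \sqrt{- \frac{424058}{147503} - \frac{1}{2436}} = \sqrt{- \frac{1033152791}{359317308}} = \frac{i \sqrt{92807419903701657}}{179658654}$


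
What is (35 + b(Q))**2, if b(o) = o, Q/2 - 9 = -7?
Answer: 1521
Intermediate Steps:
Q = 4 (Q = 18 + 2*(-7) = 18 - 14 = 4)
(35 + b(Q))**2 = (35 + 4)**2 = 39**2 = 1521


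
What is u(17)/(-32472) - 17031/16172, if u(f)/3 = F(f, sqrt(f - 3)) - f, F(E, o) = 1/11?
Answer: -42182729/40114646 ≈ -1.0516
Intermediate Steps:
F(E, o) = 1/11
u(f) = 3/11 - 3*f (u(f) = 3*(1/11 - f) = 3/11 - 3*f)
u(17)/(-32472) - 17031/16172 = (3/11 - 3*17)/(-32472) - 17031/16172 = (3/11 - 51)*(-1/32472) - 17031*1/16172 = -558/11*(-1/32472) - 17031/16172 = 31/19844 - 17031/16172 = -42182729/40114646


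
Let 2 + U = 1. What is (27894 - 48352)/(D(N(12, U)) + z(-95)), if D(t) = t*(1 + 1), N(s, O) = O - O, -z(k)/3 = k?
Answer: -20458/285 ≈ -71.782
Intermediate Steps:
z(k) = -3*k
U = -1 (U = -2 + 1 = -1)
N(s, O) = 0
D(t) = 2*t (D(t) = t*2 = 2*t)
(27894 - 48352)/(D(N(12, U)) + z(-95)) = (27894 - 48352)/(2*0 - 3*(-95)) = -20458/(0 + 285) = -20458/285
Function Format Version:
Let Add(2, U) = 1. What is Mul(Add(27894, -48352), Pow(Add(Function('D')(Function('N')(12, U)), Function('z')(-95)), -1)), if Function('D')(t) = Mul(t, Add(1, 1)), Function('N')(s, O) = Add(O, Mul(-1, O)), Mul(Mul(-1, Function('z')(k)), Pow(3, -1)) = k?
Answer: Rational(-20458, 285) ≈ -71.782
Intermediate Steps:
Function('z')(k) = Mul(-3, k)
U = -1 (U = Add(-2, 1) = -1)
Function('N')(s, O) = 0
Function('D')(t) = Mul(2, t) (Function('D')(t) = Mul(t, 2) = Mul(2, t))
Mul(Add(27894, -48352), Pow(Add(Function('D')(Function('N')(12, U)), Function('z')(-95)), -1)) = Mul(Add(27894, -48352), Pow(Add(Mul(2, 0), Mul(-3, -95)), -1)) = Mul(-20458, Pow(Add(0, 285), -1)) = Mul(-20458, Pow(285, -1)) = Mul(-20458, Rational(1, 285)) = Rational(-20458, 285)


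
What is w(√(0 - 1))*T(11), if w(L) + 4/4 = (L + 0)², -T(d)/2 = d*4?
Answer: 176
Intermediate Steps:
T(d) = -8*d (T(d) = -2*d*4 = -8*d)
w(L) = -1 + L² (w(L) = -1 + (L + 0)² = -1 + L²)
w(√(0 - 1))*T(11) = (-1 + (√(0 - 1))²)*(-8*11) = (-1 + (√(-1))²)*(-88) = (-1 + I²)*(-88) = (-1 - 1)*(-88) = -2*(-88) = 176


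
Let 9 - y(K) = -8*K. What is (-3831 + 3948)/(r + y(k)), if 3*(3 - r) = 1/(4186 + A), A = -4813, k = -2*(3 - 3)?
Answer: 220077/22573 ≈ 9.7496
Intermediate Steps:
k = 0 (k = -2*0 = 0)
y(K) = 9 + 8*K (y(K) = 9 - (-8)*K = 9 + 8*K)
r = 5644/1881 (r = 3 - 1/(3*(4186 - 4813)) = 3 - ⅓/(-627) = 3 - ⅓*(-1/627) = 3 + 1/1881 = 5644/1881 ≈ 3.0005)
(-3831 + 3948)/(r + y(k)) = (-3831 + 3948)/(5644/1881 + (9 + 8*0)) = 117/(5644/1881 + (9 + 0)) = 117/(5644/1881 + 9) = 117/(22573/1881) = 117*(1881/22573) = 220077/22573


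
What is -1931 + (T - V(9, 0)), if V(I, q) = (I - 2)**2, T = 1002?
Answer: -978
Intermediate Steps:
V(I, q) = (-2 + I)**2
-1931 + (T - V(9, 0)) = -1931 + (1002 - (-2 + 9)**2) = -1931 + (1002 - 1*7**2) = -1931 + (1002 - 1*49) = -1931 + (1002 - 49) = -1931 + 953 = -978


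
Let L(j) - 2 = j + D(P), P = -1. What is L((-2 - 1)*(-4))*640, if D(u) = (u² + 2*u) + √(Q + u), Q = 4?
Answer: 8320 + 640*√3 ≈ 9428.5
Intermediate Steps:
D(u) = u² + √(4 + u) + 2*u (D(u) = (u² + 2*u) + √(4 + u) = u² + √(4 + u) + 2*u)
L(j) = 1 + j + √3 (L(j) = 2 + (j + ((-1)² + √(4 - 1) + 2*(-1))) = 2 + (j + (1 + √3 - 2)) = 2 + (j + (-1 + √3)) = 2 + (-1 + j + √3) = 1 + j + √3)
L((-2 - 1)*(-4))*640 = (1 + (-2 - 1)*(-4) + √3)*640 = (1 - 3*(-4) + √3)*640 = (1 + 12 + √3)*640 = (13 + √3)*640 = 8320 + 640*√3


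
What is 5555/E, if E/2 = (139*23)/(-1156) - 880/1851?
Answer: -5943172290/6934927 ≈ -856.99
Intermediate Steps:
E = -6934927/1069878 (E = 2*((139*23)/(-1156) - 880/1851) = 2*(3197*(-1/1156) - 880*1/1851) = 2*(-3197/1156 - 880/1851) = 2*(-6934927/2139756) = -6934927/1069878 ≈ -6.4820)
5555/E = 5555/(-6934927/1069878) = 5555*(-1069878/6934927) = -5943172290/6934927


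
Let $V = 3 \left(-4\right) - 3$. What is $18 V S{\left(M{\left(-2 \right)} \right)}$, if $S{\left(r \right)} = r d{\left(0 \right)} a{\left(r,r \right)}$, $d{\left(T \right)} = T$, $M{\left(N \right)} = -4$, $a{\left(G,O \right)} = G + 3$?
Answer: $0$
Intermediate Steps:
$a{\left(G,O \right)} = 3 + G$
$V = -15$ ($V = -12 - 3 = -15$)
$S{\left(r \right)} = 0$ ($S{\left(r \right)} = r 0 \left(3 + r\right) = 0 \left(3 + r\right) = 0$)
$18 V S{\left(M{\left(-2 \right)} \right)} = 18 \left(-15\right) 0 = \left(-270\right) 0 = 0$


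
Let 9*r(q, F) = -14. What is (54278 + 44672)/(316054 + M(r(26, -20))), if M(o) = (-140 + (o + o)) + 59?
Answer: 890550/2843729 ≈ 0.31316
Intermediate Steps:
r(q, F) = -14/9 (r(q, F) = (1/9)*(-14) = -14/9)
M(o) = -81 + 2*o (M(o) = (-140 + 2*o) + 59 = -81 + 2*o)
(54278 + 44672)/(316054 + M(r(26, -20))) = (54278 + 44672)/(316054 + (-81 + 2*(-14/9))) = 98950/(316054 + (-81 - 28/9)) = 98950/(316054 - 757/9) = 98950/(2843729/9) = 98950*(9/2843729) = 890550/2843729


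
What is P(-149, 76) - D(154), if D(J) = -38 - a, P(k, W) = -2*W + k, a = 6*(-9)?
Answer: -317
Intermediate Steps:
a = -54
P(k, W) = k - 2*W
D(J) = 16 (D(J) = -38 - 1*(-54) = -38 + 54 = 16)
P(-149, 76) - D(154) = (-149 - 2*76) - 1*16 = (-149 - 152) - 16 = -301 - 16 = -317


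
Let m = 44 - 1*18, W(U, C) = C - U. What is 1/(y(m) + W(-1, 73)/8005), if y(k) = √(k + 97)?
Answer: -592370/7881837599 + 64080025*√123/7881837599 ≈ 0.090092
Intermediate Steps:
m = 26 (m = 44 - 18 = 26)
y(k) = √(97 + k)
1/(y(m) + W(-1, 73)/8005) = 1/(√(97 + 26) + (73 - 1*(-1))/8005) = 1/(√123 + (73 + 1)*(1/8005)) = 1/(√123 + 74*(1/8005)) = 1/(√123 + 74/8005) = 1/(74/8005 + √123)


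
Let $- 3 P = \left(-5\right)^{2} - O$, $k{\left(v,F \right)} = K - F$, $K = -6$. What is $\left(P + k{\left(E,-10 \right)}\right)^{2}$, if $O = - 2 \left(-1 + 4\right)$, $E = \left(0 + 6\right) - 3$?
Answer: $\frac{361}{9} \approx 40.111$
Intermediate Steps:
$E = 3$ ($E = 6 - 3 = 3$)
$O = -6$ ($O = \left(-2\right) 3 = -6$)
$k{\left(v,F \right)} = -6 - F$
$P = - \frac{31}{3}$ ($P = - \frac{\left(-5\right)^{2} - -6}{3} = - \frac{25 + 6}{3} = \left(- \frac{1}{3}\right) 31 = - \frac{31}{3} \approx -10.333$)
$\left(P + k{\left(E,-10 \right)}\right)^{2} = \left(- \frac{31}{3} - -4\right)^{2} = \left(- \frac{31}{3} + \left(-6 + 10\right)\right)^{2} = \left(- \frac{31}{3} + 4\right)^{2} = \left(- \frac{19}{3}\right)^{2} = \frac{361}{9}$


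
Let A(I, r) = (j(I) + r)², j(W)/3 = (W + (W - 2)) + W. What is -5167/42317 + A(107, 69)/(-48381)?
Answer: -14932024973/682446259 ≈ -21.880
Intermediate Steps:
j(W) = -6 + 9*W (j(W) = 3*((W + (W - 2)) + W) = 3*((W + (-2 + W)) + W) = 3*((-2 + 2*W) + W) = 3*(-2 + 3*W) = -6 + 9*W)
A(I, r) = (-6 + r + 9*I)² (A(I, r) = ((-6 + 9*I) + r)² = (-6 + r + 9*I)²)
-5167/42317 + A(107, 69)/(-48381) = -5167/42317 + (-6 + 69 + 9*107)²/(-48381) = -5167*1/42317 + (-6 + 69 + 963)²*(-1/48381) = -5167/42317 + 1026²*(-1/48381) = -5167/42317 + 1052676*(-1/48381) = -5167/42317 - 350892/16127 = -14932024973/682446259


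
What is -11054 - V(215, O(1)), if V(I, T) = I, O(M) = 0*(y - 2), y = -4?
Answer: -11269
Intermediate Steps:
O(M) = 0 (O(M) = 0*(-4 - 2) = 0*(-6) = 0)
-11054 - V(215, O(1)) = -11054 - 1*215 = -11054 - 215 = -11269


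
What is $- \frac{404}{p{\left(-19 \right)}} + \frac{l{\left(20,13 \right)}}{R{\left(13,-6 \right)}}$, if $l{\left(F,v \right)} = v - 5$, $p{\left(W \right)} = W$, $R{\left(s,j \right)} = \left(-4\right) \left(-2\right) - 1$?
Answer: $\frac{2980}{133} \approx 22.406$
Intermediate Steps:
$R{\left(s,j \right)} = 7$ ($R{\left(s,j \right)} = 8 - 1 = 7$)
$l{\left(F,v \right)} = -5 + v$
$- \frac{404}{p{\left(-19 \right)}} + \frac{l{\left(20,13 \right)}}{R{\left(13,-6 \right)}} = - \frac{404}{-19} + \frac{-5 + 13}{7} = \left(-404\right) \left(- \frac{1}{19}\right) + 8 \cdot \frac{1}{7} = \frac{404}{19} + \frac{8}{7} = \frac{2980}{133}$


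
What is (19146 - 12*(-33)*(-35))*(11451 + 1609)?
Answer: 69035160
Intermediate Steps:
(19146 - 12*(-33)*(-35))*(11451 + 1609) = (19146 + 396*(-35))*13060 = (19146 - 13860)*13060 = 5286*13060 = 69035160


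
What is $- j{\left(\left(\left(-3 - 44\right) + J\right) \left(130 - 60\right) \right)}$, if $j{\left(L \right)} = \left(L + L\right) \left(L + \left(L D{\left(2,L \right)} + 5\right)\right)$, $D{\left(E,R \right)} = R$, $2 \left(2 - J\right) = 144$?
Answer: $1098572447700$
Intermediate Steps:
$J = -70$ ($J = 2 - 72 = -70$)
$j{\left(L \right)} = 2 L \left(5 + L + L^{2}\right)$ ($j{\left(L \right)} = \left(L + L\right) \left(L + \left(L L + 5\right)\right) = 2 L \left(L + \left(L^{2} + 5\right)\right) = 2 L \left(L + \left(5 + L^{2}\right)\right) = 2 L \left(5 + L + L^{2}\right)$)
$- j{\left(\left(\left(-3 - 44\right) + J\right) \left(130 - 60\right) \right)} = - 2 \left(\left(-3 - 44\right) - 70\right) \left(130 - 60\right) \left(5 + \left(\left(-3 - 44\right) - 70\right) \left(130 - 60\right) + \left(\left(\left(-3 - 44\right) - 70\right) \left(130 - 60\right)\right)^{2}\right) = - 2 \left(-47 - 70\right) 70 \left(5 + \left(-47 - 70\right) 70 + \left(\left(-47 - 70\right) 70\right)^{2}\right) = - 2 \left(\left(-117\right) 70\right) \left(5 - 8190 + \left(\left(-117\right) 70\right)^{2}\right) = - 2 \left(-8190\right) \left(5 - 8190 + \left(-8190\right)^{2}\right) = - 2 \left(-8190\right) \left(5 - 8190 + 67076100\right) = - 2 \left(-8190\right) 67067915 = \left(-1\right) \left(-1098572447700\right) = 1098572447700$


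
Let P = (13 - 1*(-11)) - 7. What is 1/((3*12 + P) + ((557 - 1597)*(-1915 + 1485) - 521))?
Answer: 1/446732 ≈ 2.2385e-6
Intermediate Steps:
P = 17 (P = (13 + 11) - 7 = 24 - 7 = 17)
1/((3*12 + P) + ((557 - 1597)*(-1915 + 1485) - 521)) = 1/((3*12 + 17) + ((557 - 1597)*(-1915 + 1485) - 521)) = 1/((36 + 17) + (-1040*(-430) - 521)) = 1/(53 + (447200 - 521)) = 1/(53 + 446679) = 1/446732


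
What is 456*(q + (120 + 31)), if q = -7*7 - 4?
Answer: 44688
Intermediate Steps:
q = -53 (q = -49 - 4 = -53)
456*(q + (120 + 31)) = 456*(-53 + (120 + 31)) = 456*(-53 + 151) = 456*98 = 44688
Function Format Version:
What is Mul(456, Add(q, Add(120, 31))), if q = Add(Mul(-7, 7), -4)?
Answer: 44688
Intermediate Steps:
q = -53 (q = Add(-49, -4) = -53)
Mul(456, Add(q, Add(120, 31))) = Mul(456, Add(-53, Add(120, 31))) = Mul(456, Add(-53, 151)) = Mul(456, 98) = 44688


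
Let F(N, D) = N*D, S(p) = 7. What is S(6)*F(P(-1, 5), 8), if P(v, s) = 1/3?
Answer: 56/3 ≈ 18.667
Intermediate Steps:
P(v, s) = ⅓
F(N, D) = D*N
S(6)*F(P(-1, 5), 8) = 7*(8*(⅓)) = 7*(8/3) = 56/3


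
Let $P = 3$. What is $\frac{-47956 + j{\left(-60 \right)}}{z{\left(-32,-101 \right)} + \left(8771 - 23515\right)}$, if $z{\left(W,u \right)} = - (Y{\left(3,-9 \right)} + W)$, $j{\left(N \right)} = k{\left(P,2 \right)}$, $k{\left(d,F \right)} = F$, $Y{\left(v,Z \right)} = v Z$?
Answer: $\frac{47954}{14685} \approx 3.2655$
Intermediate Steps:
$Y{\left(v,Z \right)} = Z v$
$j{\left(N \right)} = 2$
$z{\left(W,u \right)} = 27 - W$ ($z{\left(W,u \right)} = - (\left(-9\right) 3 + W) = - (-27 + W) = 27 - W$)
$\frac{-47956 + j{\left(-60 \right)}}{z{\left(-32,-101 \right)} + \left(8771 - 23515\right)} = \frac{-47956 + 2}{\left(27 - -32\right) + \left(8771 - 23515\right)} = - \frac{47954}{\left(27 + 32\right) + \left(8771 - 23515\right)} = - \frac{47954}{59 - 14744} = - \frac{47954}{-14685} = \left(-47954\right) \left(- \frac{1}{14685}\right) = \frac{47954}{14685}$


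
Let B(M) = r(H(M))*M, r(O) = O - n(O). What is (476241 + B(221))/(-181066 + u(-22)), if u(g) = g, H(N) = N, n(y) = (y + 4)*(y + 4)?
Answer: 10663043/181088 ≈ 58.883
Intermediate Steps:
n(y) = (4 + y)**2 (n(y) = (4 + y)*(4 + y) = (4 + y)**2)
r(O) = O - (4 + O)**2
B(M) = M*(M - (4 + M)**2) (B(M) = (M - (4 + M)**2)*M = M*(M - (4 + M)**2))
(476241 + B(221))/(-181066 + u(-22)) = (476241 + 221*(221 - (4 + 221)**2))/(-181066 - 22) = (476241 + 221*(221 - 1*225**2))/(-181088) = (476241 + 221*(221 - 1*50625))*(-1/181088) = (476241 + 221*(221 - 50625))*(-1/181088) = (476241 + 221*(-50404))*(-1/181088) = (476241 - 11139284)*(-1/181088) = -10663043*(-1/181088) = 10663043/181088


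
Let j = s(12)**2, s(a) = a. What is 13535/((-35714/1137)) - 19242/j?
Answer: -80646313/142856 ≈ -564.53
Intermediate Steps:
j = 144 (j = 12**2 = 144)
13535/((-35714/1137)) - 19242/j = 13535/((-35714/1137)) - 19242/144 = 13535/((-35714*1/1137)) - 19242*1/144 = 13535/(-35714/1137) - 1069/8 = 13535*(-1137/35714) - 1069/8 = -15389295/35714 - 1069/8 = -80646313/142856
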